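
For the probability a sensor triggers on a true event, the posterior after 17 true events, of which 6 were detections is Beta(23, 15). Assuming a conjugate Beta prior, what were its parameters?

A Beta(a, b) prior with s successes and f failures in binomial data gives a Beta(a+s, b+f) posterior.
Subtract the data counts: 23−6=17, 15−11=4.

Beta(17, 4)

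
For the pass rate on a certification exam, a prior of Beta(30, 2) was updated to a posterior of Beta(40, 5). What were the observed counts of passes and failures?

10 passes and 3 failures

Under Beta–binomial conjugacy the posterior parameters are (a+s, b+f).
So s = 40 − 30 = 10 and f = 5 − 2 = 3.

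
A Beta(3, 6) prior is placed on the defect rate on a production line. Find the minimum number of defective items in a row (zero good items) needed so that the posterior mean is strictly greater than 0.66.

After k defective items and 0 good items the posterior is Beta(3+k, 6), with mean (3+k)/(3+6+k).
Set (3+k)/(9+k) > 0.66 and solve: k > (0.66·9 − 3)/(1 − 0.66) = 8.647.
The smallest integer exceeding 8.647 is 9.

k = 9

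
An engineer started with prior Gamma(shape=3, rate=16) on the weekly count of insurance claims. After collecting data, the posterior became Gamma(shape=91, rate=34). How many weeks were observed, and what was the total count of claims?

Gamma–Poisson conjugacy: posterior shape = α + Σxᵢ, posterior rate = β + n.
Matching: Σxᵢ = 91 − 3 = 88 and n = 34 − 16 = 18.

n = 18 weeks with total 88 claims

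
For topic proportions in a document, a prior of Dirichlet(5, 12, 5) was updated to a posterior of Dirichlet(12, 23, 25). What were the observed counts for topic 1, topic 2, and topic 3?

For a Dirichlet(α) prior with multinomial counts c, the posterior is Dirichlet(α + c) componentwise.
Counts are posterior − prior componentwise: 12−5=7, 23−12=11, 25−5=20.

counts (7, 11, 20)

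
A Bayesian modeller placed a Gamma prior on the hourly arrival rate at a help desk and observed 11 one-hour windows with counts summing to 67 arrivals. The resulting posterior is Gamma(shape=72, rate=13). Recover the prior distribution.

A Gamma(α, β) prior (rate parametrization) on a Poisson rate with n observations summing to S gives posterior Gamma(α+S, β+n).
So α = 72 − 67 = 5 and β = 13 − 11 = 2.

Gamma(shape=5, rate=2)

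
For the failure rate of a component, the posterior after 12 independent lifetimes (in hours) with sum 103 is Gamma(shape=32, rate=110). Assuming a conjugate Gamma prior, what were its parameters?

Gamma–exponential conjugacy: posterior shape = α + n, posterior rate = β + Σtᵢ.
So α = 32 − 12 = 20 and β = 110 − 103 = 7.

Gamma(shape=20, rate=7)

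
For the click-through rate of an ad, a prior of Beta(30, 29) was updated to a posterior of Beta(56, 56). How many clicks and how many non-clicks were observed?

26 clicks and 27 non-clicks

A Beta(a, b) prior with s successes and f failures in binomial data gives a Beta(a+s, b+f) posterior.
So s = 56 − 30 = 26 and f = 56 − 29 = 27.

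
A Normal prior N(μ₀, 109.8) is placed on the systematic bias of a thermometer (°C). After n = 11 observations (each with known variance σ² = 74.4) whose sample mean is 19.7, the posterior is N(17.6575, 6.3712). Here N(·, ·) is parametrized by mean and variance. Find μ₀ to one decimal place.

With known observation variance, the Normal–Normal posterior has precision τ_n = τ₀ + n/σ² and mean μ_n = (τ₀μ₀ + (n/σ²)x̄)/τ_n.
Here τ₀ = 1/109.8 = 0.009107 and τ_data = 11/74.4 = 0.147849, so τ_n = 0.156956.
Rearranging for μ₀: μ₀ = (μ_n·τ_n − τ_data·x̄)/τ₀ = (17.6575·0.156956 − 0.147849·19.7) / 0.009107 = -0.141175/0.009107 ≈ -15.5.

μ₀ = -15.5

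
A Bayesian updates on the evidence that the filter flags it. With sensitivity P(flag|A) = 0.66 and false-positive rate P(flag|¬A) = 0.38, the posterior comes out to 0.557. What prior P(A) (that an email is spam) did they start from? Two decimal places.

P(A) = 0.42

Bayes' rule in odds form gives O(A|E) = O(A)·[P(E|A)/P(E|¬A)], hence O(A) = O(A|E)/LR.
Posterior odds = 0.557/(1−0.557) = 1.2573. LR = 0.66/0.38 = 1.7368.
Prior odds = 1.2573/1.7368 = 0.7239, so P(A) = 0.7239/(1+0.7239) ≈ 0.42.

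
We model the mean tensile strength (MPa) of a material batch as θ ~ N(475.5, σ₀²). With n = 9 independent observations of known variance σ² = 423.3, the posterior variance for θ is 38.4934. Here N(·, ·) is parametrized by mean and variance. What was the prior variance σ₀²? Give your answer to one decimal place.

Posterior precision equals prior precision plus data precision: 1/σ_n² = 1/σ₀² + n/σ².
So 1/σ₀² = 1/38.4934 − 9/423.3 = 0.025978 − 0.021262 = 0.004716.
Hence σ₀² = 1/0.004716 ≈ 212.0.

σ₀² = 212.0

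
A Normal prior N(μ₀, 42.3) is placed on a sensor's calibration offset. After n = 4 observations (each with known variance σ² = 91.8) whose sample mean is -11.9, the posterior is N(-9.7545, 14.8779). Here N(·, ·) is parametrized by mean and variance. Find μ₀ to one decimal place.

The posterior mean is a precision-weighted average: μ_n = (τ₀μ₀ + τ_data·x̄)/(τ₀+τ_data), with τ₀=1/σ₀² and τ_data=n/σ².
Here τ₀ = 1/42.3 = 0.023641 and τ_data = 4/91.8 = 0.043573, so τ_n = 0.067214.
Rearranging for μ₀: μ₀ = (μ_n·τ_n − τ_data·x̄)/τ₀ = (-9.7545·0.067214 − 0.043573·-11.9) / 0.023641 = -0.137120/0.023641 ≈ -5.8.

μ₀ = -5.8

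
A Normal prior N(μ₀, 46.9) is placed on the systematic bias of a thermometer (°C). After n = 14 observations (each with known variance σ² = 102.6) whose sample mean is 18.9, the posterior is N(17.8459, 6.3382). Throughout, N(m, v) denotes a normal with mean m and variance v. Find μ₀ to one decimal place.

With known observation variance, the Normal–Normal posterior has precision τ_n = τ₀ + n/σ² and mean μ_n = (τ₀μ₀ + (n/σ²)x̄)/τ_n.
Here τ₀ = 1/46.9 = 0.021322 and τ_data = 14/102.6 = 0.136452, so τ_n = 0.157774.
Rearranging for μ₀: μ₀ = (μ_n·τ_n − τ_data·x̄)/τ₀ = (17.8459·0.157774 − 0.136452·18.9) / 0.021322 = 0.236676/0.021322 ≈ 11.1.

μ₀ = 11.1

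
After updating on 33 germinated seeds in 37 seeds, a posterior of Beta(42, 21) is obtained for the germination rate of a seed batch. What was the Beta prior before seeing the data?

Beta(9, 17)

Under Beta–binomial conjugacy the posterior parameters are (a+s, b+f).
Subtract the data counts: 42−33=9, 21−4=17.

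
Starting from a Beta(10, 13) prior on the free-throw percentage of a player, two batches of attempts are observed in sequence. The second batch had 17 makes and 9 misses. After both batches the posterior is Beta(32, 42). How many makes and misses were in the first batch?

5 makes and 20 misses

Because Beta–binomial updating is additive in the counts, the combined data contributed (α_post−α_prior, β_post−β_prior) successes and failures.
Total across both batches: 32−10=22 makes, 42−13=29 misses.
Subtract the second batch: 22−17=5 makes and 29−9=20 misses.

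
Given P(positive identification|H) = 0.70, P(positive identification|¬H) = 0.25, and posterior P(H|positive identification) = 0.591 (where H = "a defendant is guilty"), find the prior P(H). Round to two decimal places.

P(H) = 0.34

Bayes' rule in odds form gives O(H|E) = O(H)·[P(E|H)/P(E|¬H)], hence O(H) = O(H|E)/LR.
Posterior odds = 0.591/(1−0.591) = 1.4450. LR = 0.70/0.25 = 2.8000.
Prior odds = 1.4450/2.8000 = 0.5161, so P(H) = 0.5161/(1+0.5161) ≈ 0.34.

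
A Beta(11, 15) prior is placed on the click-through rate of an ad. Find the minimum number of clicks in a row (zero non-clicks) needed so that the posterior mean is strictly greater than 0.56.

After k clicks and 0 non-clicks the posterior is Beta(11+k, 15), with mean (11+k)/(11+15+k).
Set (11+k)/(26+k) > 0.56 and solve: k > (0.56·26 − 11)/(1 − 0.56) = 8.091.
The smallest integer exceeding 8.091 is 9, and checking k=9: (20)/(35) = 0.5714 > 0.56.

k = 9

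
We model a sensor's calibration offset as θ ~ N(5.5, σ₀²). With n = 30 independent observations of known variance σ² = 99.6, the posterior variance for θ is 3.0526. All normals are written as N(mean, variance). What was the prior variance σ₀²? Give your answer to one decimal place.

Posterior precision equals prior precision plus data precision: 1/σ_n² = 1/σ₀² + n/σ².
So 1/σ₀² = 1/3.0526 − 30/99.6 = 0.327590 − 0.301205 = 0.026385.
Hence σ₀² = 1/0.026385 ≈ 37.9.

σ₀² = 37.9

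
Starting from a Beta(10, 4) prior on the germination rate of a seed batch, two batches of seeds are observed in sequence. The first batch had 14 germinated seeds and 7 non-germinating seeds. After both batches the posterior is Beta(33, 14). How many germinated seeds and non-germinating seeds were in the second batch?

9 germinated seeds and 3 non-germinating seeds

Sequential conjugate updates are equivalent to a single update on the pooled data, so total successes = posterior α − prior α and total failures = posterior β − prior β.
Total across both batches: 33−10=23 germinated seeds, 14−4=10 non-germinating seeds.
Subtract the first batch: 23−14=9 germinated seeds and 10−7=3 non-germinating seeds.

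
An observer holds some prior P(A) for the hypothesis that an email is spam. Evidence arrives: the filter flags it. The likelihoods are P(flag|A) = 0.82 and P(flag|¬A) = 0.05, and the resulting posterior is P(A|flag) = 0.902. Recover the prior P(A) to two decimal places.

Bayes' rule in odds form gives O(A|E) = O(A)·[P(E|A)/P(E|¬A)], hence O(A) = O(A|E)/LR.
Posterior odds = 0.902/(1−0.902) = 9.2041. LR = 0.82/0.05 = 16.4000.
Prior odds = 9.2041/16.4000 = 0.5612, so P(A) = 0.5612/(1+0.5612) ≈ 0.36.

P(A) = 0.36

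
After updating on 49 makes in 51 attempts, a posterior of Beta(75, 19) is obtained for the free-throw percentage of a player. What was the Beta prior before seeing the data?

Beta(26, 17)

Under Beta–binomial conjugacy the posterior parameters are (α+s, β+f).
Subtract the data counts: 75−49=26, 19−2=17.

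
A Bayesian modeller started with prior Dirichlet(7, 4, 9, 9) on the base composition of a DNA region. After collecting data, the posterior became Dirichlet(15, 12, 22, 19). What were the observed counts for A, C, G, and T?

For a Dirichlet(α) prior with multinomial counts c, the posterior is Dirichlet(α + c) componentwise.
Counts are posterior − prior componentwise: 15−7=8, 12−4=8, 22−9=13, 19−9=10.

counts (8, 8, 13, 10)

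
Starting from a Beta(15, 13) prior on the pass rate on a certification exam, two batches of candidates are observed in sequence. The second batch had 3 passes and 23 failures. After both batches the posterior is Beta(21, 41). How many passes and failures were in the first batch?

3 passes and 5 failures

Because Beta–binomial updating is additive in the counts, the combined data contributed (α_post−α_prior, β_post−β_prior) successes and failures.
Total across both batches: 21−15=6 passes, 41−13=28 failures.
Subtract the second batch: 6−3=3 passes and 28−23=5 failures.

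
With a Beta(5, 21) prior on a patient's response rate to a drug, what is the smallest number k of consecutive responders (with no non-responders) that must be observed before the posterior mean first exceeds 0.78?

After k responders and 0 non-responders the posterior is Beta(5+k, 21), with mean (5+k)/(5+21+k).
Set (5+k)/(26+k) > 0.78 and solve: k > (0.78·26 − 5)/(1 − 0.78) = 69.455.
The smallest integer exceeding 69.455 is 70.

k = 70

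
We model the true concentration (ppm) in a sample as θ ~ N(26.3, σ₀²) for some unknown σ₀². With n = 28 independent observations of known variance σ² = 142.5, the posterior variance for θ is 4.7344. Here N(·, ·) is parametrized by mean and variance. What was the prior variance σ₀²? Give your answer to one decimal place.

σ₀² = 67.9

Posterior precision equals prior precision plus data precision: 1/σ_n² = 1/σ₀² + n/σ².
So 1/σ₀² = 1/4.7344 − 28/142.5 = 0.211220 − 0.196491 = 0.014729.
Hence σ₀² = 1/0.014729 ≈ 67.9.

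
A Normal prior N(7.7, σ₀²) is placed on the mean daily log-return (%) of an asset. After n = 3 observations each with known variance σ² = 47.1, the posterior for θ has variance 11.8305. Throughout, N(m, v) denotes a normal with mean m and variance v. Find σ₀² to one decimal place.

σ₀² = 48.0

For the Normal–Normal model with known σ², precisions add: τ_n = τ₀ + n/σ².
So 1/σ₀² = 1/11.8305 − 3/47.1 = 0.084527 − 0.063694 = 0.020833.
Hence σ₀² = 1/0.020833 ≈ 48.0.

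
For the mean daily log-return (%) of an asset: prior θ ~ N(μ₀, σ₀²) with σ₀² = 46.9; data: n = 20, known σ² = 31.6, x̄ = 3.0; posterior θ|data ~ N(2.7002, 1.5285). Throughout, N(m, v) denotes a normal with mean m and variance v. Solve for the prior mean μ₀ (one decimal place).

With known observation variance, the Normal–Normal posterior has precision τ_n = τ₀ + n/σ² and mean μ_n = (τ₀μ₀ + (n/σ²)x̄)/τ_n.
Here τ₀ = 1/46.9 = 0.021322 and τ_data = 20/31.6 = 0.632911, so τ_n = 0.654233.
Rearranging for μ₀: μ₀ = (μ_n·τ_n − τ_data·x̄)/τ₀ = (2.7002·0.654233 − 0.632911·3.0) / 0.021322 = -0.132173/0.021322 ≈ -6.2.

μ₀ = -6.2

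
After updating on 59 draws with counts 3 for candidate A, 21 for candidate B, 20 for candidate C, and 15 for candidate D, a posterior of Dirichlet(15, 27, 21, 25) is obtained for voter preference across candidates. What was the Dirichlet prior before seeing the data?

Dirichlet(12, 6, 1, 10)

For a Dirichlet(α) prior with multinomial counts c, the posterior is Dirichlet(α + c) componentwise.
Subtract each count from the matching posterior parameter: 15−3=12, 27−21=6, 21−20=1, 25−15=10.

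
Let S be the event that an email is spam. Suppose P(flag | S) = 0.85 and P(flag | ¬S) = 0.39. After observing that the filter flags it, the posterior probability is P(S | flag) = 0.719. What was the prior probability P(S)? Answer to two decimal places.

Bayes' rule in odds form gives O(S|E) = O(S)·[P(E|S)/P(E|¬S)], hence O(S) = O(S|E)/LR.
Posterior odds = 0.719/(1−0.719) = 2.5587. LR = 0.85/0.39 = 2.1795.
Prior odds = 2.5587/2.1795 = 1.1740, so P(S) = 1.1740/(1+1.1740) ≈ 0.54.

P(S) = 0.54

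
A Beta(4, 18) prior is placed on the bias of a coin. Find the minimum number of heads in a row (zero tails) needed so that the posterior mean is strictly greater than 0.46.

k = 12

After k heads and 0 tails the posterior is Beta(4+k, 18), with mean (4+k)/(4+18+k).
Set (4+k)/(22+k) > 0.46 and solve: k > (0.46·22 − 4)/(1 − 0.46) = 11.333.
The smallest integer exceeding 11.333 is 12, and checking k=12: (16)/(34) = 0.4706 > 0.46.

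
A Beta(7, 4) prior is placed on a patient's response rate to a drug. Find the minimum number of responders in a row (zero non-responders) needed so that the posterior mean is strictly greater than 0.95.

k = 70

After k responders and 0 non-responders the posterior is Beta(7+k, 4), with mean (7+k)/(7+4+k).
Set (7+k)/(11+k) > 0.95 and solve: k > (0.95·11 − 7)/(1 − 0.95) = 69.000.
The smallest integer exceeding 69.000 is 70, and checking k=70: (77)/(81) = 0.9506 > 0.95.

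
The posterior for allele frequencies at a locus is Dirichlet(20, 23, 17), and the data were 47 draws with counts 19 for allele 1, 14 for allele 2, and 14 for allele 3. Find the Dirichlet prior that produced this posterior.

Dirichlet(1, 9, 3)

For a Dirichlet(α) prior with multinomial counts c, the posterior is Dirichlet(α + c) componentwise.
Subtract each count from the matching posterior parameter: 20−19=1, 23−14=9, 17−14=3.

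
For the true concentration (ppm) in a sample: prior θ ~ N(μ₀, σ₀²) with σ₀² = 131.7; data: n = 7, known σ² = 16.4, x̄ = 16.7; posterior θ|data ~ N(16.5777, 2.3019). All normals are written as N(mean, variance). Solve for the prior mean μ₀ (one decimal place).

With known observation variance, the Normal–Normal posterior has precision τ_n = τ₀ + n/σ² and mean μ_n = (τ₀μ₀ + (n/σ²)x̄)/τ_n.
Here τ₀ = 1/131.7 = 0.007593 and τ_data = 7/16.4 = 0.426829, so τ_n = 0.434422.
Rearranging for μ₀: μ₀ = (μ_n·τ_n − τ_data·x̄)/τ₀ = (16.5777·0.434422 − 0.426829·16.7) / 0.007593 = 0.073673/0.007593 ≈ 9.7.

μ₀ = 9.7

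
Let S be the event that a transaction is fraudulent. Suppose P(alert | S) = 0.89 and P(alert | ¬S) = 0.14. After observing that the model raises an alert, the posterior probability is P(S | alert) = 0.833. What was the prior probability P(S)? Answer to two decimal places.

Bayes' rule in odds form gives O(S|E) = O(S)·[P(E|S)/P(E|¬S)], hence O(S) = O(S|E)/LR.
Posterior odds = 0.833/(1−0.833) = 4.9880. LR = 0.89/0.14 = 6.3571.
Prior odds = 4.9880/6.3571 = 0.7846, so P(S) = 0.7846/(1+0.7846) ≈ 0.44.

P(S) = 0.44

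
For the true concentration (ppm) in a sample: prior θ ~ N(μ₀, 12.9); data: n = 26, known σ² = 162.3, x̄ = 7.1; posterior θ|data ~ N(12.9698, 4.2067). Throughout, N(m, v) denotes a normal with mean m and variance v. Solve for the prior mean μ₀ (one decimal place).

The posterior mean is a precision-weighted average: μ_n = (τ₀μ₀ + τ_data·x̄)/(τ₀+τ_data), with τ₀=1/σ₀² and τ_data=n/σ².
Here τ₀ = 1/12.9 = 0.077519 and τ_data = 26/162.3 = 0.160197, so τ_n = 0.237716.
Rearranging for μ₀: μ₀ = (μ_n·τ_n − τ_data·x̄)/τ₀ = (12.9698·0.237716 − 0.160197·7.1) / 0.077519 = 1.945730/0.077519 ≈ 25.1.

μ₀ = 25.1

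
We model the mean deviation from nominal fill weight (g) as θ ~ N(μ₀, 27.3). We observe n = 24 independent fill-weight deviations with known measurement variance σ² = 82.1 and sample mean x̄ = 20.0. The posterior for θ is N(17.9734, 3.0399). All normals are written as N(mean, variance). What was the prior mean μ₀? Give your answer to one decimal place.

μ₀ = 1.8

With known observation variance, the Normal–Normal posterior has precision τ_n = τ₀ + n/σ² and mean μ_n = (τ₀μ₀ + (n/σ²)x̄)/τ_n.
Here τ₀ = 1/27.3 = 0.036630 and τ_data = 24/82.1 = 0.292326, so τ_n = 0.328956.
Rearranging for μ₀: μ₀ = (μ_n·τ_n − τ_data·x̄)/τ₀ = (17.9734·0.328956 − 0.292326·20.0) / 0.036630 = 0.065938/0.036630 ≈ 1.8.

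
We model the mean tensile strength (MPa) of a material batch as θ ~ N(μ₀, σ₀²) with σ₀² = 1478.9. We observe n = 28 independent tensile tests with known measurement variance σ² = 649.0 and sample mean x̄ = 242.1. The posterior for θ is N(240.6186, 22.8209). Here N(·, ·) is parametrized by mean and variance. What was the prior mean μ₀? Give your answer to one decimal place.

μ₀ = 146.1

The posterior mean is a precision-weighted average: μ_n = (τ₀μ₀ + τ_data·x̄)/(τ₀+τ_data), with τ₀=1/σ₀² and τ_data=n/σ².
Here τ₀ = 1/1478.9 = 0.000676 and τ_data = 28/649.0 = 0.043143, so τ_n = 0.043819.
Rearranging for μ₀: μ₀ = (μ_n·τ_n − τ_data·x̄)/τ₀ = (240.6186·0.043819 − 0.043143·242.1) / 0.000676 = 0.098746/0.000676 ≈ 146.1.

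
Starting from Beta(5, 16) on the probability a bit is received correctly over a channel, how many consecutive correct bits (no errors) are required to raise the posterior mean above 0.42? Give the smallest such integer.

k = 7

After k correct bits and 0 errors the posterior is Beta(5+k, 16), with mean (5+k)/(5+16+k).
Set (5+k)/(21+k) > 0.42 and solve: k > (0.42·21 − 5)/(1 − 0.42) = 6.586.
The smallest integer exceeding 6.586 is 7.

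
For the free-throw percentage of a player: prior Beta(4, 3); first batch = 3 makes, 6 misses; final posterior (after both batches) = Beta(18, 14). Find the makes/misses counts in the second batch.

Sequential conjugate updates are equivalent to a single update on the pooled data, so total successes = posterior α − prior α and total failures = posterior β − prior β.
Total across both batches: 18−4=14 makes, 14−3=11 misses.
Subtract the first batch: 14−3=11 makes and 11−6=5 misses.

11 makes and 5 misses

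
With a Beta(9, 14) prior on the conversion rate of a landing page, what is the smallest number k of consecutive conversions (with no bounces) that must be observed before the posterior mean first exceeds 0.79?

After k conversions and 0 bounces the posterior is Beta(9+k, 14), with mean (9+k)/(9+14+k).
Set (9+k)/(23+k) > 0.79 and solve: k > (0.79·23 − 9)/(1 − 0.79) = 43.667.
The smallest integer exceeding 43.667 is 44.

k = 44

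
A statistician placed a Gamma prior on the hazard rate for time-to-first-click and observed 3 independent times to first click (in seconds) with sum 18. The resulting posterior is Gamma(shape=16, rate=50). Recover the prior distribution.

For an exponential likelihood with a Gamma(α, β) prior on the rate, n observations with total T give posterior Gamma(α+n, β+T).
So α = 16 − 3 = 13 and β = 50 − 18 = 32.

Gamma(shape=13, rate=32)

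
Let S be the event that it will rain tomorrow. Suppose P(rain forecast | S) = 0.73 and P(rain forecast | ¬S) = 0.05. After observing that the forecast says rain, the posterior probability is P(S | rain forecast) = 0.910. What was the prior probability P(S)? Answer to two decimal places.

Bayes' rule in odds form gives O(S|E) = O(S)·[P(E|S)/P(E|¬S)], hence O(S) = O(S|E)/LR.
Posterior odds = 0.910/(1−0.910) = 10.1111. LR = 0.73/0.05 = 14.6000.
Prior odds = 10.1111/14.6000 = 0.6925, so P(S) = 0.6925/(1+0.6925) ≈ 0.41.

P(S) = 0.41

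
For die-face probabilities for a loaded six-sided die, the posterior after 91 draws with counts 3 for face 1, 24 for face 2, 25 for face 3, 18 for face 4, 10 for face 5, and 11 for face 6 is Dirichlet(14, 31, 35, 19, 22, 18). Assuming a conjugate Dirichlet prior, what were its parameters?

Dirichlet(11, 7, 10, 1, 12, 7)

For a Dirichlet(α) prior with multinomial counts c, the posterior is Dirichlet(α + c) componentwise.
Subtract each count from the matching posterior parameter: 14−3=11, 31−24=7, 35−25=10, 19−18=1, 22−10=12, 18−11=7.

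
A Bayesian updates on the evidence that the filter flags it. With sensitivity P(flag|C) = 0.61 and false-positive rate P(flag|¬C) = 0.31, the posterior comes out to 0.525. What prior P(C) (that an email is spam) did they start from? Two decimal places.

P(C) = 0.36

Bayes' rule in odds form gives O(C|E) = O(C)·[P(E|C)/P(E|¬C)], hence O(C) = O(C|E)/LR.
Posterior odds = 0.525/(1−0.525) = 1.1053. LR = 0.61/0.31 = 1.9677.
Prior odds = 1.1053/1.9677 = 0.5617, so P(C) = 0.5617/(1+0.5617) ≈ 0.36.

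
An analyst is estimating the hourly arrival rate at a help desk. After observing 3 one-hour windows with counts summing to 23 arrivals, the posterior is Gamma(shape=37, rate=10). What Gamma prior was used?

Gamma(shape=14, rate=7)

A Gamma(α, β) prior (rate parametrization) on a Poisson rate with n observations summing to S gives posterior Gamma(α+S, β+n).
So α = 37 − 23 = 14 and β = 10 − 3 = 7.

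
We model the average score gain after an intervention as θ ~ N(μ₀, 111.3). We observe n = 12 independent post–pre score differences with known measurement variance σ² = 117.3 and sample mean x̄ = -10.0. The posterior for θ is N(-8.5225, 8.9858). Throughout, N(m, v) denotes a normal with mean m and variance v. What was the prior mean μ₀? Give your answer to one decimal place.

μ₀ = 8.3

The posterior mean is a precision-weighted average: μ_n = (τ₀μ₀ + τ_data·x̄)/(τ₀+τ_data), with τ₀=1/σ₀² and τ_data=n/σ².
Here τ₀ = 1/111.3 = 0.008985 and τ_data = 12/117.3 = 0.102302, so τ_n = 0.111287.
Rearranging for μ₀: μ₀ = (μ_n·τ_n − τ_data·x̄)/τ₀ = (-8.5225·0.111287 − 0.102302·-10.0) / 0.008985 = 0.074577/0.008985 ≈ 8.3.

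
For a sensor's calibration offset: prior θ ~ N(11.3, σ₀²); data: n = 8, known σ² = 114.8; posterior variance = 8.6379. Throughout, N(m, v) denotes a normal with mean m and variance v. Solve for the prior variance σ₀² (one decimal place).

For the Normal–Normal model with known σ², precisions add: τ_n = τ₀ + n/σ².
So 1/σ₀² = 1/8.6379 − 8/114.8 = 0.115769 − 0.069686 = 0.046083.
Hence σ₀² = 1/0.046083 ≈ 21.7.

σ₀² = 21.7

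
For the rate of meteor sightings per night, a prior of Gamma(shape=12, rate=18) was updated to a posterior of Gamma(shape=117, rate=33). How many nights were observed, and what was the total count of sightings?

n = 15 nights with total 105 sightings

A Gamma(α, β) prior (rate parametrization) on a Poisson rate with n observations summing to S gives posterior Gamma(α+S, β+n).
Matching: Σxᵢ = 117 − 12 = 105 and n = 33 − 18 = 15.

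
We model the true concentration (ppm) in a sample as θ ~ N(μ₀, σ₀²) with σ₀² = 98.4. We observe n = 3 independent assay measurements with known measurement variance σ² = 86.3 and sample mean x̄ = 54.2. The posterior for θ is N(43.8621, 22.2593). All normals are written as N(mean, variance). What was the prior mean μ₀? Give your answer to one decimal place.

μ₀ = 8.5

The posterior mean is a precision-weighted average: μ_n = (τ₀μ₀ + τ_data·x̄)/(τ₀+τ_data), with τ₀=1/σ₀² and τ_data=n/σ².
Here τ₀ = 1/98.4 = 0.010163 and τ_data = 3/86.3 = 0.034762, so τ_n = 0.044925.
Rearranging for μ₀: μ₀ = (μ_n·τ_n − τ_data·x̄)/τ₀ = (43.8621·0.044925 − 0.034762·54.2) / 0.010163 = 0.086404/0.010163 ≈ 8.5.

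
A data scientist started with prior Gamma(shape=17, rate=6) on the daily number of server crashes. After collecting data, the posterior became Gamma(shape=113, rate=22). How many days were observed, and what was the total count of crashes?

n = 16 days with total 96 crashes

Gamma–Poisson conjugacy: posterior shape = α + Σxᵢ, posterior rate = β + n.
Matching: Σxᵢ = 113 − 17 = 96 and n = 22 − 6 = 16.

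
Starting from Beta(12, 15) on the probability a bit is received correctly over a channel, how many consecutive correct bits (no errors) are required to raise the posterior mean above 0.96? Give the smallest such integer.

After k correct bits and 0 errors the posterior is Beta(12+k, 15), with mean (12+k)/(12+15+k).
Set (12+k)/(27+k) > 0.96 and solve: k > (0.96·27 − 12)/(1 − 0.96) = 348.000.
The smallest integer exceeding 348.000 is 349, and checking k=349: (361)/(376) = 0.9601 > 0.96.

k = 349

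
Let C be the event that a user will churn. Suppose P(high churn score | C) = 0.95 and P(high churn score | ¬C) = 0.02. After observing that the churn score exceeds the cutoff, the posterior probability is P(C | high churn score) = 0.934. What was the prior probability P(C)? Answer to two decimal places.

P(C) = 0.23

Bayes' rule in odds form gives O(C|E) = O(C)·[P(E|C)/P(E|¬C)], hence O(C) = O(C|E)/LR.
Posterior odds = 0.934/(1−0.934) = 14.1515. LR = 0.95/0.02 = 47.5000.
Prior odds = 14.1515/47.5000 = 0.2979, so P(C) = 0.2979/(1+0.2979) ≈ 0.23.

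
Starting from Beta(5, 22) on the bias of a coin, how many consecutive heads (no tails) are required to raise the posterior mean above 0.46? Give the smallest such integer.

After k heads and 0 tails the posterior is Beta(5+k, 22), with mean (5+k)/(5+22+k).
Set (5+k)/(27+k) > 0.46 and solve: k > (0.46·27 − 5)/(1 − 0.46) = 13.741.
The smallest integer exceeding 13.741 is 14.

k = 14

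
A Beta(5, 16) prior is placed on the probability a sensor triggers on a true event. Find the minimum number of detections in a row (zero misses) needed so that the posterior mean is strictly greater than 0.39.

After k detections and 0 misses the posterior is Beta(5+k, 16), with mean (5+k)/(5+16+k).
Set (5+k)/(21+k) > 0.39 and solve: k > (0.39·21 − 5)/(1 − 0.39) = 5.230.
The smallest integer exceeding 5.230 is 6.

k = 6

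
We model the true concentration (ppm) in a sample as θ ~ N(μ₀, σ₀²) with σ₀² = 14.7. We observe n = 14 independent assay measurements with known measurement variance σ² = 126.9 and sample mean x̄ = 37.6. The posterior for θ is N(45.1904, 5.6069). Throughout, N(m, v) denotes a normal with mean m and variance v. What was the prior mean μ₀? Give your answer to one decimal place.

The posterior mean is a precision-weighted average: μ_n = (τ₀μ₀ + τ_data·x̄)/(τ₀+τ_data), with τ₀=1/σ₀² and τ_data=n/σ².
Here τ₀ = 1/14.7 = 0.068027 and τ_data = 14/126.9 = 0.110323, so τ_n = 0.178350.
Rearranging for μ₀: μ₀ = (μ_n·τ_n − τ_data·x̄)/τ₀ = (45.1904·0.178350 − 0.110323·37.6) / 0.068027 = 3.911563/0.068027 ≈ 57.5.

μ₀ = 57.5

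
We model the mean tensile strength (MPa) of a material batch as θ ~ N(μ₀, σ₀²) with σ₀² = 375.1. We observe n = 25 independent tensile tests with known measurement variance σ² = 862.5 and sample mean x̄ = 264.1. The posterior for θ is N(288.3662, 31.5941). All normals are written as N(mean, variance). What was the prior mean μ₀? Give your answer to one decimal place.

μ₀ = 552.2

The posterior mean is a precision-weighted average: μ_n = (τ₀μ₀ + τ_data·x̄)/(τ₀+τ_data), with τ₀=1/σ₀² and τ_data=n/σ².
Here τ₀ = 1/375.1 = 0.002666 and τ_data = 25/862.5 = 0.028986, so τ_n = 0.031652.
Rearranging for μ₀: μ₀ = (μ_n·τ_n − τ_data·x̄)/τ₀ = (288.3662·0.031652 − 0.028986·264.1) / 0.002666 = 1.472164/0.002666 ≈ 552.2.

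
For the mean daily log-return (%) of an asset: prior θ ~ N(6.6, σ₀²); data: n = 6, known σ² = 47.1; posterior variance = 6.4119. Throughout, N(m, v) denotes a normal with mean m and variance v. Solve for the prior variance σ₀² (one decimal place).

σ₀² = 35.0

Posterior precision equals prior precision plus data precision: 1/σ_n² = 1/σ₀² + n/σ².
So 1/σ₀² = 1/6.4119 − 6/47.1 = 0.155960 − 0.127389 = 0.028571.
Hence σ₀² = 1/0.028571 ≈ 35.0.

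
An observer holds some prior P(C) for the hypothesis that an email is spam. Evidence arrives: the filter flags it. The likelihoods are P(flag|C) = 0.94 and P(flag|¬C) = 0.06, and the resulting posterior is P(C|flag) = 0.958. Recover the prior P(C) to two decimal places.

In odds form, posterior odds = prior odds × likelihood ratio, so prior odds = posterior odds ÷ LR.
Posterior odds = 0.958/(1−0.958) = 22.8095. LR = 0.94/0.06 = 15.6667.
Prior odds = 22.8095/15.6667 = 1.4559, so P(C) = 1.4559/(1+1.4559) ≈ 0.59.

P(C) = 0.59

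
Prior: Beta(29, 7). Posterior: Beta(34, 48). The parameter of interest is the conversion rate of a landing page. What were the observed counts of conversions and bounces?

A Beta(a, b) prior with s successes and f failures in binomial data gives a Beta(a+s, b+f) posterior.
So s = 34 − 29 = 5 and f = 48 − 7 = 41.

5 conversions and 41 bounces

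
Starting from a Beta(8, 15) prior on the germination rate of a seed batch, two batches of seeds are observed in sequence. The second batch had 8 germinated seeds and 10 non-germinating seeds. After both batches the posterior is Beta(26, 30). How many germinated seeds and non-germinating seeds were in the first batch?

Because Beta–binomial updating is additive in the counts, the combined data contributed (α_post−α_prior, β_post−β_prior) successes and failures.
Total across both batches: 26−8=18 germinated seeds, 30−15=15 non-germinating seeds.
Subtract the second batch: 18−8=10 germinated seeds and 15−10=5 non-germinating seeds.

10 germinated seeds and 5 non-germinating seeds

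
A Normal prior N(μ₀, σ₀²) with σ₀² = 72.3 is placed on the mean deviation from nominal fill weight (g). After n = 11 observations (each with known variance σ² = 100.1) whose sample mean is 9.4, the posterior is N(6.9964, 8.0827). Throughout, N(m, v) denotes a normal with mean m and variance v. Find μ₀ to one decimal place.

μ₀ = -12.1

With known observation variance, the Normal–Normal posterior has precision τ_n = τ₀ + n/σ² and mean μ_n = (τ₀μ₀ + (n/σ²)x̄)/τ_n.
Here τ₀ = 1/72.3 = 0.013831 and τ_data = 11/100.1 = 0.109890, so τ_n = 0.123721.
Rearranging for μ₀: μ₀ = (μ_n·τ_n − τ_data·x̄)/τ₀ = (6.9964·0.123721 − 0.109890·9.4) / 0.013831 = -0.167364/0.013831 ≈ -12.1.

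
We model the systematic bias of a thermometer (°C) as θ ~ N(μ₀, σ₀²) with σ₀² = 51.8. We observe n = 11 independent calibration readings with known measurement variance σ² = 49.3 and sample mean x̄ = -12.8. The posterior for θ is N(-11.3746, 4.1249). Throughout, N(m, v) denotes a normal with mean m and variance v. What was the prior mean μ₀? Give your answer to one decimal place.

μ₀ = 5.1

The posterior mean is a precision-weighted average: μ_n = (τ₀μ₀ + τ_data·x̄)/(τ₀+τ_data), with τ₀=1/σ₀² and τ_data=n/σ².
Here τ₀ = 1/51.8 = 0.019305 and τ_data = 11/49.3 = 0.223124, so τ_n = 0.242429.
Rearranging for μ₀: μ₀ = (μ_n·τ_n − τ_data·x̄)/τ₀ = (-11.3746·0.242429 − 0.223124·-12.8) / 0.019305 = 0.098454/0.019305 ≈ 5.1.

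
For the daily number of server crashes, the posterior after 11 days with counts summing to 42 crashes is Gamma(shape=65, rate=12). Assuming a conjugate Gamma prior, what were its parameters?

Gamma(shape=23, rate=1)

A Gamma(α, β) prior (rate parametrization) on a Poisson rate with n observations summing to S gives posterior Gamma(α+S, β+n).
So α = 65 − 42 = 23 and β = 12 − 11 = 1.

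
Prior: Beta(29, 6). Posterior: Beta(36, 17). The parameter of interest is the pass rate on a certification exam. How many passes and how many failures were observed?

A Beta(a, b) prior with s successes and f failures in binomial data gives a Beta(a+s, b+f) posterior.
So s = 36 − 29 = 7 and f = 17 − 6 = 11.

7 passes and 11 failures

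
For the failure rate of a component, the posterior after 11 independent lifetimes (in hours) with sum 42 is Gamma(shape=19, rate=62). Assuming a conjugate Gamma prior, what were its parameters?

Gamma(shape=8, rate=20)

For an exponential likelihood with a Gamma(α, β) prior on the rate, n observations with total T give posterior Gamma(α+n, β+T).
So α = 19 − 11 = 8 and β = 62 − 42 = 20.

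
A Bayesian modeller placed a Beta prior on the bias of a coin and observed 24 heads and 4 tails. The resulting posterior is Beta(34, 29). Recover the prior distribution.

Beta is conjugate to the binomial likelihood: posterior = Beta(α+s, β+f).
So α = 34 − 24 = 10 and β = 29 − 4 = 25.

Beta(10, 25)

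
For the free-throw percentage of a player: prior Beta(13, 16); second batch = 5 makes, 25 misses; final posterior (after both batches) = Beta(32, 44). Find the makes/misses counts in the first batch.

Because Beta–binomial updating is additive in the counts, the combined data contributed (α_post−α_prior, β_post−β_prior) successes and failures.
Total across both batches: 32−13=19 makes, 44−16=28 misses.
Subtract the second batch: 19−5=14 makes and 28−25=3 misses.

14 makes and 3 misses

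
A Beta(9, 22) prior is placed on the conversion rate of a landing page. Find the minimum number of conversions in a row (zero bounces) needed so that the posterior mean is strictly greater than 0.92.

After k conversions and 0 bounces the posterior is Beta(9+k, 22), with mean (9+k)/(9+22+k).
Set (9+k)/(31+k) > 0.92 and solve: k > (0.92·31 − 9)/(1 − 0.92) = 244.000.
The smallest integer exceeding 244.000 is 245, and checking k=245: (254)/(276) = 0.9203 > 0.92.

k = 245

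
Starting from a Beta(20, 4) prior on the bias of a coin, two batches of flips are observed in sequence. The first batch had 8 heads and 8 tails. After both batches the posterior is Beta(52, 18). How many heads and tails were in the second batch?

Because Beta–binomial updating is additive in the counts, the combined data contributed (α_post−α_prior, β_post−β_prior) successes and failures.
Total across both batches: 52−20=32 heads, 18−4=14 tails.
Subtract the first batch: 32−8=24 heads and 14−8=6 tails.

24 heads and 6 tails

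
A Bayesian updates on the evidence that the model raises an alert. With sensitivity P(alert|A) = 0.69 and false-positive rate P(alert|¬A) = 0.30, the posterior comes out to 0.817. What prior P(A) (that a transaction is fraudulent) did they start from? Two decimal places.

In odds form, posterior odds = prior odds × likelihood ratio, so prior odds = posterior odds ÷ LR.
Posterior odds = 0.817/(1−0.817) = 4.4645. LR = 0.69/0.30 = 2.3000.
Prior odds = 4.4645/2.3000 = 1.9411, so P(A) = 1.9411/(1+1.9411) ≈ 0.66.

P(A) = 0.66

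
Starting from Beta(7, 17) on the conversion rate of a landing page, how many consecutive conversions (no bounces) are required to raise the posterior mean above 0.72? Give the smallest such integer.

k = 37

After k conversions and 0 bounces the posterior is Beta(7+k, 17), with mean (7+k)/(7+17+k).
Set (7+k)/(24+k) > 0.72 and solve: k > (0.72·24 − 7)/(1 − 0.72) = 36.714.
The smallest integer exceeding 36.714 is 37.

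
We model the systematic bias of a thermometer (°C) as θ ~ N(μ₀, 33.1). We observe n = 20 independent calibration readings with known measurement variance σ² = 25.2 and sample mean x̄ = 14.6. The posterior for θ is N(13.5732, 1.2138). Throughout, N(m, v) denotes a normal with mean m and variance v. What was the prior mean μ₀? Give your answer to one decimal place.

μ₀ = -13.4

The posterior mean is a precision-weighted average: μ_n = (τ₀μ₀ + τ_data·x̄)/(τ₀+τ_data), with τ₀=1/σ₀² and τ_data=n/σ².
Here τ₀ = 1/33.1 = 0.030211 and τ_data = 20/25.2 = 0.793651, so τ_n = 0.823862.
Rearranging for μ₀: μ₀ = (μ_n·τ_n − τ_data·x̄)/τ₀ = (13.5732·0.823862 − 0.793651·14.6) / 0.030211 = -0.404861/0.030211 ≈ -13.4.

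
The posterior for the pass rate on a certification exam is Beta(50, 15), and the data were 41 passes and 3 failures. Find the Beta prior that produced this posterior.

Beta(9, 12)

Under Beta–binomial conjugacy the posterior parameters are (a+s, b+f).
So a = 50 − 41 = 9 and b = 15 − 3 = 12.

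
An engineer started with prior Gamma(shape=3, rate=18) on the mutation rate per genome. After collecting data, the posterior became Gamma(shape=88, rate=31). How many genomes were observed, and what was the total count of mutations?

Gamma–Poisson conjugacy: posterior shape = α + Σxᵢ, posterior rate = β + n.
Matching: Σxᵢ = 88 − 3 = 85 and n = 31 − 18 = 13.

n = 13 genomes with total 85 mutations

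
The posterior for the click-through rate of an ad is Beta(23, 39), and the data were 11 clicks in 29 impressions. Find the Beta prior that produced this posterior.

Beta is conjugate to the binomial likelihood: posterior = Beta(α+s, β+f).
So α = 23 − 11 = 12 and β = 39 − 18 = 21.

Beta(12, 21)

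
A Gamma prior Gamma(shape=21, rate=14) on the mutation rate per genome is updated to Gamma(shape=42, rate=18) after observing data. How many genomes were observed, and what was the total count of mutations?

n = 4 genomes with total 21 mutations

A Gamma(α, β) prior (rate parametrization) on a Poisson rate with n observations summing to S gives posterior Gamma(α+S, β+n).
Matching: Σxᵢ = 42 − 21 = 21 and n = 18 − 14 = 4.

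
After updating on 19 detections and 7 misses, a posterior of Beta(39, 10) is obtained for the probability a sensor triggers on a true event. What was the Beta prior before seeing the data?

Beta(20, 3)

A Beta(a, b) prior with s successes and f failures in binomial data gives a Beta(a+s, b+f) posterior.
Subtract the data counts: 39−19=20, 10−7=3.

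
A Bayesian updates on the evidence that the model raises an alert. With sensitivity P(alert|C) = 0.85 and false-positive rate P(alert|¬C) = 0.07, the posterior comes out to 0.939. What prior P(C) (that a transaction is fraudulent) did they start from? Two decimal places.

P(C) = 0.56

In odds form, posterior odds = prior odds × likelihood ratio, so prior odds = posterior odds ÷ LR.
Posterior odds = 0.939/(1−0.939) = 15.3934. LR = 0.85/0.07 = 12.1429.
Prior odds = 15.3934/12.1429 = 1.2677, so P(C) = 1.2677/(1+1.2677) ≈ 0.56.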